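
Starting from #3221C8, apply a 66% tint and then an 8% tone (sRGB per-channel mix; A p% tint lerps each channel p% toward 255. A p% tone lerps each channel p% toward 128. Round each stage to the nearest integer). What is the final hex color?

#B4B0E3

#3221C8 is rgb(50, 33, 200).
Lerp each channel 66% toward 255:
  R: 50 + 0.66×(255−50) = 50 + 135.3 = 185.3 → 185
  G: 33 + 0.66×(255−33) = 33 + 146.52 = 179.52 → 180
  B: 200 + 0.66×(255−200) = 200 + 36.3 = 236.3 → 236
After the tint: rgb(185, 180, 236) = #B9B4EC.
Per channel, c → c + 0.08(128 − c):
  R: 185 − 4.56 = 180.44 → 180
  G: 180 + 0.08×(128−180) = 180 − 4.16 = 175.84 → 176
  B: 236 − 8.64 = 227.36 → 227
rgb(180, 176, 227) = #B4B0E3.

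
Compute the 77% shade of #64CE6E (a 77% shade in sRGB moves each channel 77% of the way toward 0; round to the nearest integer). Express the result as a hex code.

#172F19

#64CE6E is rgb(100, 206, 110).
A 77% shade moves each channel 77% toward 0:
  R: 100 − 77 = 23 → 23
  G: 206 + 0.77×(0−206) = 206 − 158.62 = 47.38 → 47
  B: 110 + 0.77×(0−110) = 110 − 84.7 = 25.3 → 25
rgb(23, 47, 25) = #172F19.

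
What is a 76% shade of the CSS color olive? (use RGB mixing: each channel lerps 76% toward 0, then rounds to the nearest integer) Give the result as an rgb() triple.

rgb(31, 31, 0)

CSS olive is rgb(128, 128, 0).
A 76% shade moves each channel 76% toward 0:
  R: 128 − 97.28 = 30.72 → 31
  G: 128 − 97.28 = 30.72 → 31
  B: 0 + 0.76×(0−0) = 0 + 0 = 0 → 0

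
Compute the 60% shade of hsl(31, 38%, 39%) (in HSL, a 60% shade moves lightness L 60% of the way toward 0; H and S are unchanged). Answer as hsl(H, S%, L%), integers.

hsl(31, 38%, 16%)

L moves 60% from 39 toward 0: 39 − 23.4 = 15.6 → 16.
H and S are unchanged.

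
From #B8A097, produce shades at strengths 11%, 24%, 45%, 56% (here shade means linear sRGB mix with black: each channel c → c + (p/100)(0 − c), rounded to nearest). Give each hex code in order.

#A48E86, #8C7A73, #655853, #514642

#B8A097 is rgb(184, 160, 151).
11%: (184 − 20.24 = 163.76→164, 160 − 17.6 = 142.4→142, 151 − 16.61 = 134.39→134) → #A48E86
24%: (184 − 44.16 = 139.84→140, 160 − 38.4 = 121.6→122, 151 − 36.24 = 114.76→115) → #8C7A73
45%: (184 − 82.8 = 101.2→101, 160 − 72 = 88→88, 151 − 67.95 = 83.05→83) → #655853
56%: (184 − 103.04 = 80.96→81, 160 − 89.6 = 70.4→70, 151 − 84.56 = 66.44→66) → #514642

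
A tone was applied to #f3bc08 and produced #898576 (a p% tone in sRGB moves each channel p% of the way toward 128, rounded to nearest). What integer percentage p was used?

92%

#f3bc08 is rgb(243, 188, 8); #898576 is rgb(137, 133, 118).
On the B channel (widest range): 118 ≈ 8 + (p/100)(128 − 8), so p ≈ 100×(118 − 8)/(128 − 8) = 11000/120 = 91.67.
p = 92 reproduces all three channels after rounding.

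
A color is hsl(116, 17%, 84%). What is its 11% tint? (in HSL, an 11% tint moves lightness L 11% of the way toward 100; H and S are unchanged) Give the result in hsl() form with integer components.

hsl(116, 17%, 86%)

L moves 11% from 84 toward 100: 84 + 1.76 = 85.76 → 86.
H and S are unchanged.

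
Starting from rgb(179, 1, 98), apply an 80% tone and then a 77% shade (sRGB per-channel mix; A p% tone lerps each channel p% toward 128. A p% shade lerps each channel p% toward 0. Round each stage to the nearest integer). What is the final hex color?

Per channel, c → c + 0.8(128 − c):
  R: 179 + 0.8×(128−179) = 179 − 40.8 = 138.2 → 138
  G: 1 + 0.8×(128−1) = 1 + 101.6 = 102.6 → 103
  B: 98 + 24 = 122 → 122
After the tone: rgb(138, 103, 122) = #8A677A.
A 77% shade moves each channel 77% toward 0:
  R: 138 + 0.77×(0−138) = 138 − 106.26 = 31.74 → 32
  G: 103 − 79.31 = 23.69 → 24
  B: 122 + 0.77×(0−122) = 122 − 93.94 = 28.06 → 28
rgb(32, 24, 28) = #20181C.

#20181C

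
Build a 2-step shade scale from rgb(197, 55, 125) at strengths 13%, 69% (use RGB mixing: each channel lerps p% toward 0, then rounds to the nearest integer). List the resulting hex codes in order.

13%: (197 − 25.61 = 171.39→171, 55 − 7.15 = 47.85→48, 125 − 16.25 = 108.75→109) → #AB306D
69%: (197 − 135.93 = 61.07→61, 55 − 37.95 = 17.05→17, 125 − 86.25 = 38.75→39) → #3D1127

#AB306D, #3D1127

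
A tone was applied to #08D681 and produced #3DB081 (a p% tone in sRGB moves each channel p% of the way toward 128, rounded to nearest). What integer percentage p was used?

#08D681 is rgb(8, 214, 129); #3DB081 is rgb(61, 176, 129).
On the R channel (widest range): 61 ≈ 8 + (p/100)(128 − 8), so p ≈ 100×(61 − 8)/(128 − 8) = 5300/120 = 44.17.
p = 44 reproduces all three channels after rounding.

44%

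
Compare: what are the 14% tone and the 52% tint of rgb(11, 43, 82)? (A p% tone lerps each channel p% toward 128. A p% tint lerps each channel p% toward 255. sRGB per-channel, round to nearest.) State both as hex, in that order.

#1B3758, #8A99AC

14% tone:
  R: 11 + 0.14×(128−11) = 11 + 16.38 = 27.38 → 27
  G: 43 + 0.14×(128−43) = 43 + 11.9 = 54.9 → 55
  B: 82 + 6.44 = 88.44 → 88
  → #1B3758
52% tint:
  R: 11 + 126.88 = 137.88 → 138
  G: 43 + 110.24 = 153.24 → 153
  B: 82 + 0.52×(255−82) = 82 + 89.96 = 171.96 → 172
  → #8A99AC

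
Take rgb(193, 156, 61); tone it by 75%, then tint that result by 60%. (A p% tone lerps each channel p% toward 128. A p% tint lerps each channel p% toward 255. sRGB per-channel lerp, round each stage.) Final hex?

A 75% tone moves each channel 75% toward 128:
  R: 193 + 0.75×(128−193) = 193 − 48.75 = 144.25 → 144
  G: 156 − 21 = 135 → 135
  B: 61 + 0.75×(128−61) = 61 + 50.25 = 111.25 → 111
After the tone: rgb(144, 135, 111) = #90876F.
A 60% tint moves each channel 60% toward 255:
  R: 144 + 66.6 = 210.6 → 211
  G: 135 + 72 = 207 → 207
  B: 111 + 0.6×(255−111) = 111 + 86.4 = 197.4 → 197
rgb(211, 207, 197) = #D3CFC5.

#D3CFC5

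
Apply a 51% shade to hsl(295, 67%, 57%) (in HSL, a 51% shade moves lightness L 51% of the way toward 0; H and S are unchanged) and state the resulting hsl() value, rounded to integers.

hsl(295, 67%, 28%)

L moves 51% from 57 toward 0: 57 − 29.07 = 27.93 → 28.
H and S are unchanged.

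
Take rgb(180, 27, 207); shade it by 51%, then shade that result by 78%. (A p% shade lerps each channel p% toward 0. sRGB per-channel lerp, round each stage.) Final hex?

#130316

Per channel, c → c + 0.51(0 − c):
  R: 180 + 0.51×(0−180) = 180 − 91.8 = 88.2 → 88
  G: 27 − 13.77 = 13.23 → 13
  B: 207 − 105.57 = 101.43 → 101
After the shade: rgb(88, 13, 101) = #580d65.
Lerp each channel 78% toward 0:
  R: 88 + 0.78×(0−88) = 88 − 68.64 = 19.36 → 19
  G: 13 + 0.78×(0−13) = 13 − 10.14 = 2.86 → 3
  B: 101 − 78.78 = 22.22 → 22
rgb(19, 3, 22) = #130316.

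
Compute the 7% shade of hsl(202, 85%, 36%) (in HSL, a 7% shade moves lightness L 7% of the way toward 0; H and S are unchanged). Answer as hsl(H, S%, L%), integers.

hsl(202, 85%, 33%)

L moves 7% from 36 toward 0: 36 − 2.52 = 33.48 → 33.
H and S are unchanged.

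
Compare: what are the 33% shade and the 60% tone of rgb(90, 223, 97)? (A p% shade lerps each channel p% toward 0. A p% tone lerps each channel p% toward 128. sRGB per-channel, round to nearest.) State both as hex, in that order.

33% shade:
  R: 90 + 0.33×(0−90) = 90 − 29.7 = 60.3 → 60
  G: 223 + 0.33×(0−223) = 223 − 73.59 = 149.41 → 149
  B: 97 + 0.33×(0−97) = 97 − 32.01 = 64.99 → 65
  → #3c9541
60% tone:
  R: 90 + 0.6×(128−90) = 90 + 22.8 = 112.8 → 113
  G: 223 + 0.6×(128−223) = 223 − 57 = 166 → 166
  B: 97 + 18.6 = 115.6 → 116
  → #71a674

#3c9541, #71a674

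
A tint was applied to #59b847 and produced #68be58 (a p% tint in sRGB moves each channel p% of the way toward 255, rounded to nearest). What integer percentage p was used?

#59b847 is rgb(89, 184, 71); #68be58 is rgb(104, 190, 88).
On the B channel (widest range): 88 ≈ 71 + (p/100)(255 − 71), so p ≈ 100×(88 − 71)/(255 − 71) = 1700/184 = 9.24.
p = 9 reproduces all three channels after rounding.

9%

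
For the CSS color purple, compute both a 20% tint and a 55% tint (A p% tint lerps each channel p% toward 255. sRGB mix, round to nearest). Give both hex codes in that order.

#993399, #C68CC6

CSS purple is rgb(128, 0, 128).
20% tint:
  R: 128 + 0.2×(255−128) = 128 + 25.4 = 153.4 → 153
  G: 0 + 51 = 51 → 51
  B: 128 + 25.4 = 153.4 → 153
  → #993399
55% tint:
  R: 128 + 0.55×(255−128) = 128 + 69.85 = 197.85 → 198
  G: 0 + 140.25 = 140.25 → 140
  B: 128 + 69.85 = 197.85 → 198
  → #C68CC6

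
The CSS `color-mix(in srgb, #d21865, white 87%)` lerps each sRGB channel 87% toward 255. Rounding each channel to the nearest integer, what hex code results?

#f9e1eb

#d21865 is rgb(210, 24, 101).
Per channel, c → c + 0.87(255 − c):
  R: 210 + 0.87×(255−210) = 210 + 39.15 = 249.15 → 249
  G: 24 + 200.97 = 224.97 → 225
  B: 101 + 0.87×(255−101) = 101 + 133.98 = 234.98 → 235
rgb(249, 225, 235) = #f9e1eb.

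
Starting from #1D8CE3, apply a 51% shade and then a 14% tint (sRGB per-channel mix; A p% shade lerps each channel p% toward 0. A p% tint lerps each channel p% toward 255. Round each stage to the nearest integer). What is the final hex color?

#1D8CE3 is rgb(29, 140, 227).
Lerp each channel 51% toward 0:
  R: 29 − 14.79 = 14.21 → 14
  G: 140 + 0.51×(0−140) = 140 − 71.4 = 68.6 → 69
  B: 227 − 115.77 = 111.23 → 111
After the shade: rgb(14, 69, 111) = #0E456F.
A 14% tint moves each channel 14% toward 255:
  R: 14 + 0.14×(255−14) = 14 + 33.74 = 47.74 → 48
  G: 69 + 26.04 = 95.04 → 95
  B: 111 + 0.14×(255−111) = 111 + 20.16 = 131.16 → 131
rgb(48, 95, 131) = #305F83.

#305F83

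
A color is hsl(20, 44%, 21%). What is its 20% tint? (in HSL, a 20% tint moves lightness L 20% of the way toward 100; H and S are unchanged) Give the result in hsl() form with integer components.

hsl(20, 44%, 37%)

L moves 20% from 21 toward 100: 21 + 15.8 = 36.8 → 37.
H and S are unchanged.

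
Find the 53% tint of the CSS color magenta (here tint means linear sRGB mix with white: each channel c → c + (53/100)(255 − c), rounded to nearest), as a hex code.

#FF87FF

CSS magenta is rgb(255, 0, 255).
A 53% tint moves each channel 53% toward 255:
  R: 255 + 0.53×(255−255) = 255 + 0 = 255 → 255
  G: 0 + 0.53×(255−0) = 0 + 135.15 = 135.15 → 135
  B: 255 + 0 = 255 → 255
rgb(255, 135, 255) = #FF87FF.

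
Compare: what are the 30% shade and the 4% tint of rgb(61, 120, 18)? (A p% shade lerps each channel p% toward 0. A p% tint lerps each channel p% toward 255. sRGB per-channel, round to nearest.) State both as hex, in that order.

#2b540d, #457d1b

30% shade:
  R: 61 + 0.3×(0−61) = 61 − 18.3 = 42.7 → 43
  G: 120 − 36 = 84 → 84
  B: 18 − 5.4 = 12.6 → 13
  → #2b540d
4% tint:
  R: 61 + 0.04×(255−61) = 61 + 7.76 = 68.76 → 69
  G: 120 + 5.4 = 125.4 → 125
  B: 18 + 9.48 = 27.48 → 27
  → #457d1b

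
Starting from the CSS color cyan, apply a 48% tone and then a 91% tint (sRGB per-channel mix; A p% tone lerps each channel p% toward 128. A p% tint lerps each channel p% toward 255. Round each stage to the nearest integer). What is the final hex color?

#EEFAFA

CSS cyan is rgb(0, 255, 255).
Lerp each channel 48% toward 128:
  R: 0 + 61.44 = 61.44 → 61
  G: 255 + 0.48×(128−255) = 255 − 60.96 = 194.04 → 194
  B: 255 + 0.48×(128−255) = 255 − 60.96 = 194.04 → 194
After the tone: rgb(61, 194, 194) = #3DC2C2.
A 91% tint moves each channel 91% toward 255:
  R: 61 + 0.91×(255−61) = 61 + 176.54 = 237.54 → 238
  G: 194 + 0.91×(255−194) = 194 + 55.51 = 249.51 → 250
  B: 194 + 0.91×(255−194) = 194 + 55.51 = 249.51 → 250
rgb(238, 250, 250) = #EEFAFA.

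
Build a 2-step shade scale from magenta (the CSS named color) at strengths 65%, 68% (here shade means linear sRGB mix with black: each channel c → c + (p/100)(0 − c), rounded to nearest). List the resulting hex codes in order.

#590059, #520052

CSS magenta is rgb(255, 0, 255).
65%: (255 − 165.75 = 89.25→89, 0→0, 255 − 165.75 = 89.25→89) → #590059
68%: (255 − 173.4 = 81.6→82, 0→0, 255 − 173.4 = 81.6→82) → #520052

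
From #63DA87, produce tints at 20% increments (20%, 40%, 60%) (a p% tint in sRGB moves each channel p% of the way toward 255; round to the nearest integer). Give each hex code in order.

#82E19F, #A1E9B7, #C1F0CF

#63DA87 is rgb(99, 218, 135).
20%: (99 + 31.2 = 130.2→130, 218 + 7.4 = 225.4→225, 135 + 24 = 159→159) → #82E19F
40%: (99 + 62.4 = 161.4→161, 218 + 14.8 = 232.8→233, 135 + 48 = 183→183) → #A1E9B7
60%: (99 + 93.6 = 192.6→193, 218 + 22.2 = 240.2→240, 135 + 72 = 207→207) → #C1F0CF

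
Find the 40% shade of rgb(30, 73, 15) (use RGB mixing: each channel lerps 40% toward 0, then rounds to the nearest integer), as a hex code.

#122C09

A 40% shade moves each channel 40% toward 0:
  R: 30 + 0.4×(0−30) = 30 − 12 = 18 → 18
  G: 73 − 29.2 = 43.8 → 44
  B: 15 + 0.4×(0−15) = 15 − 6 = 9 → 9
rgb(18, 44, 9) = #122C09.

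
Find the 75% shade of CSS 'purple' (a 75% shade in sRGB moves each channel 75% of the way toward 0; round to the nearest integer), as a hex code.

#200020

CSS purple is rgb(128, 0, 128).
Lerp each channel 75% toward 0:
  R: 128 + 0.75×(0−128) = 128 − 96 = 32 → 32
  G: 0 + 0.75×(0−0) = 0 + 0 = 0 → 0
  B: 128 + 0.75×(0−128) = 128 − 96 = 32 → 32
rgb(32, 0, 32) = #200020.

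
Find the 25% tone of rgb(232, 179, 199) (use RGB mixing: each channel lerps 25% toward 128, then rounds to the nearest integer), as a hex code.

A 25% tone moves each channel 25% toward 128:
  R: 232 + 0.25×(128−232) = 232 − 26 = 206 → 206
  G: 179 + 0.25×(128−179) = 179 − 12.75 = 166.25 → 166
  B: 199 + 0.25×(128−199) = 199 − 17.75 = 181.25 → 181
rgb(206, 166, 181) = #cea6b5.

#cea6b5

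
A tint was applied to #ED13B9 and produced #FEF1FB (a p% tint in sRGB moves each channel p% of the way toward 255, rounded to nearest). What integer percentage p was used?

#ED13B9 is rgb(237, 19, 185); #FEF1FB is rgb(254, 241, 251).
On the G channel (widest range): 241 ≈ 19 + (p/100)(255 − 19), so p ≈ 100×(241 − 19)/(255 − 19) = 22200/236 = 94.07.
p = 94 reproduces all three channels after rounding.

94%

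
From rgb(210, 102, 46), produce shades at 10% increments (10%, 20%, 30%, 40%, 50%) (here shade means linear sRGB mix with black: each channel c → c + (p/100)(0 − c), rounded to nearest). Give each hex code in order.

#bd5c29, #a85225, #934720, #7e3d1c, #693317

10%: (210 − 21 = 189→189, 102 − 10.2 = 91.8→92, 46 − 4.6 = 41.4→41) → #bd5c29
20%: (210 − 42 = 168→168, 102 − 20.4 = 81.6→82, 46 − 9.2 = 36.8→37) → #a85225
30%: (210 − 63 = 147→147, 102 − 30.6 = 71.4→71, 46 − 13.8 = 32.2→32) → #934720
40%: (210 − 84 = 126→126, 102 − 40.8 = 61.2→61, 46 − 18.4 = 27.6→28) → #7e3d1c
50%: (210 − 105 = 105→105, 102 − 51 = 51→51, 46 − 23 = 23→23) → #693317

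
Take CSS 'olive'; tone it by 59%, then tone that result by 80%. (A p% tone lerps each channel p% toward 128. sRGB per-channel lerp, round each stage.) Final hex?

#808076

CSS olive is rgb(128, 128, 0).
Lerp each channel 59% toward 128:
  R: 128 + 0 = 128 → 128
  G: 128 + 0 = 128 → 128
  B: 0 + 0.59×(128−0) = 0 + 75.52 = 75.52 → 76
After the tone: rgb(128, 128, 76) = #80804C.
An 80% tone moves each channel 80% toward 128:
  R: 128 + 0.8×(128−128) = 128 + 0 = 128 → 128
  G: 128 + 0 = 128 → 128
  B: 76 + 41.6 = 117.6 → 118
rgb(128, 128, 118) = #808076.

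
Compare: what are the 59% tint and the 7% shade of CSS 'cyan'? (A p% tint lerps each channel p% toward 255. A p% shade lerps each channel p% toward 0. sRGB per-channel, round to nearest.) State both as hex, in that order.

CSS cyan is rgb(0, 255, 255).
59% tint:
  R: 0 + 150.45 = 150.45 → 150
  G: 255 + 0 = 255 → 255
  B: 255 + 0 = 255 → 255
  → #96ffff
7% shade:
  R: 0 + 0 = 0 → 0
  G: 255 + 0.07×(0−255) = 255 − 17.85 = 237.15 → 237
  B: 255 − 17.85 = 237.15 → 237
  → #00eded

#96ffff, #00eded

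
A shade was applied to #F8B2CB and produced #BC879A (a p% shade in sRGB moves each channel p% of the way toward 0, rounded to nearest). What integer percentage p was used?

24%

#F8B2CB is rgb(248, 178, 203); #BC879A is rgb(188, 135, 154).
On the R channel (widest range): 188 ≈ 248 + (p/100)(0 − 248), so p ≈ 100×(188 − 248)/(0 − 248) = -6000/-248 = 24.19.
p = 24 reproduces all three channels after rounding.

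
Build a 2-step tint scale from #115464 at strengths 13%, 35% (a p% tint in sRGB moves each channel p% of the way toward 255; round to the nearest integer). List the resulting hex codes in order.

#306a78, #64909a

#115464 is rgb(17, 84, 100).
13%: (17 + 30.94 = 47.94→48, 84 + 22.23 = 106.23→106, 100 + 20.15 = 120.15→120) → #306a78
35%: (17 + 83.3 = 100.3→100, 84 + 59.85 = 143.85→144, 100 + 54.25 = 154.25→154) → #64909a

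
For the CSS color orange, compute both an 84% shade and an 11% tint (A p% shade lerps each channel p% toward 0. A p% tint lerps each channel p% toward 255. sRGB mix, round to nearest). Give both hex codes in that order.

#291a00, #ffaf1c

CSS orange is rgb(255, 165, 0).
84% shade:
  R: 255 + 0.84×(0−255) = 255 − 214.2 = 40.8 → 41
  G: 165 − 138.6 = 26.4 → 26
  B: 0 + 0 = 0 → 0
  → #291a00
11% tint:
  R: 255 + 0 = 255 → 255
  G: 165 + 0.11×(255−165) = 165 + 9.9 = 174.9 → 175
  B: 0 + 0.11×(255−0) = 0 + 28.05 = 28.05 → 28
  → #ffaf1c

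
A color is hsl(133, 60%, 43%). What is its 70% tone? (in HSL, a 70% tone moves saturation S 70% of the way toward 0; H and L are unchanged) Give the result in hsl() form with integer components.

hsl(133, 18%, 43%)

S moves 70% from 60 toward 0: 60 − 42 = 18 → 18.
H and L are unchanged.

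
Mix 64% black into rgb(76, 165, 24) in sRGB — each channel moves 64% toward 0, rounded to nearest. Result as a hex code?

#1B3B09

Lerp each channel 64% toward 0:
  R: 76 − 48.64 = 27.36 → 27
  G: 165 − 105.6 = 59.4 → 59
  B: 24 + 0.64×(0−24) = 24 − 15.36 = 8.64 → 9
rgb(27, 59, 9) = #1B3B09.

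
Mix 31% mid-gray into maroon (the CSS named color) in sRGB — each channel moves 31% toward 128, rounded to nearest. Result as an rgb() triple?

rgb(128, 40, 40)

CSS maroon is rgb(128, 0, 0).
Lerp each channel 31% toward 128:
  R: 128 + 0 = 128 → 128
  G: 0 + 0.31×(128−0) = 0 + 39.68 = 39.68 → 40
  B: 0 + 0.31×(128−0) = 0 + 39.68 = 39.68 → 40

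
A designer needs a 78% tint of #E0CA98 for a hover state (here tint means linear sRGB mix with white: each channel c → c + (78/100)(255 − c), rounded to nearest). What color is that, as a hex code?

#E0CA98 is rgb(224, 202, 152).
Lerp each channel 78% toward 255:
  R: 224 + 0.78×(255−224) = 224 + 24.18 = 248.18 → 248
  G: 202 + 41.34 = 243.34 → 243
  B: 152 + 80.34 = 232.34 → 232
rgb(248, 243, 232) = #F8F3E8.

#F8F3E8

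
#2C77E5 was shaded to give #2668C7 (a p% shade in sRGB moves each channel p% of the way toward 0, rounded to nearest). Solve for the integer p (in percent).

#2C77E5 is rgb(44, 119, 229); #2668C7 is rgb(38, 104, 199).
On the B channel (widest range): 199 ≈ 229 + (p/100)(0 − 229), so p ≈ 100×(199 − 229)/(0 − 229) = -3000/-229 = 13.10.
p = 13 reproduces all three channels after rounding.

13%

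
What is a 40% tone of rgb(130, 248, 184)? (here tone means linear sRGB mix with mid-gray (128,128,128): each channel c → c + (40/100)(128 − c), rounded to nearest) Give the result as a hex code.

A 40% tone moves each channel 40% toward 128:
  R: 130 + 0.4×(128−130) = 130 − 0.8 = 129.2 → 129
  G: 248 + 0.4×(128−248) = 248 − 48 = 200 → 200
  B: 184 + 0.4×(128−184) = 184 − 22.4 = 161.6 → 162
rgb(129, 200, 162) = #81c8a2.

#81c8a2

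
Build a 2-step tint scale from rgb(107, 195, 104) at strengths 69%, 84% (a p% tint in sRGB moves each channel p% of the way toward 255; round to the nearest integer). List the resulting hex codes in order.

#d1ecd0, #e7f5e7

69%: (107 + 102.12 = 209.12→209, 195 + 41.4 = 236.4→236, 104 + 104.19 = 208.19→208) → #d1ecd0
84%: (107 + 124.32 = 231.32→231, 195 + 50.4 = 245.4→245, 104 + 126.84 = 230.84→231) → #e7f5e7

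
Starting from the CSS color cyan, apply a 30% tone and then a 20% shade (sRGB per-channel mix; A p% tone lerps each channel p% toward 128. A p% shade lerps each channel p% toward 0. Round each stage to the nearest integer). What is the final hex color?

CSS cyan is rgb(0, 255, 255).
Lerp each channel 30% toward 128:
  R: 0 + 0.3×(128−0) = 0 + 38.4 = 38.4 → 38
  G: 255 − 38.1 = 216.9 → 217
  B: 255 + 0.3×(128−255) = 255 − 38.1 = 216.9 → 217
After the tone: rgb(38, 217, 217) = #26D9D9.
Lerp each channel 20% toward 0:
  R: 38 + 0.2×(0−38) = 38 − 7.6 = 30.4 → 30
  G: 217 + 0.2×(0−217) = 217 − 43.4 = 173.6 → 174
  B: 217 + 0.2×(0−217) = 217 − 43.4 = 173.6 → 174
rgb(30, 174, 174) = #1EAEAE.

#1EAEAE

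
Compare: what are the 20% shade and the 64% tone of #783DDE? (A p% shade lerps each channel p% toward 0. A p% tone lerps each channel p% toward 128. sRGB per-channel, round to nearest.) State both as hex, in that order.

#783DDE is rgb(120, 61, 222).
20% shade:
  R: 120 + 0.2×(0−120) = 120 − 24 = 96 → 96
  G: 61 − 12.2 = 48.8 → 49
  B: 222 + 0.2×(0−222) = 222 − 44.4 = 177.6 → 178
  → #6031B2
64% tone:
  R: 120 + 0.64×(128−120) = 120 + 5.12 = 125.12 → 125
  G: 61 + 0.64×(128−61) = 61 + 42.88 = 103.88 → 104
  B: 222 − 60.16 = 161.84 → 162
  → #7D68A2

#6031B2, #7D68A2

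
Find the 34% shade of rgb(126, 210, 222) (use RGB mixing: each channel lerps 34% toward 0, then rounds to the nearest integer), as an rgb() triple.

A 34% shade moves each channel 34% toward 0:
  R: 126 − 42.84 = 83.16 → 83
  G: 210 − 71.4 = 138.6 → 139
  B: 222 − 75.48 = 146.52 → 147

rgb(83, 139, 147)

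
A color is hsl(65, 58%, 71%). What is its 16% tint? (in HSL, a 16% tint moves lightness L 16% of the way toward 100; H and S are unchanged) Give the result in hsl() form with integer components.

L moves 16% from 71 toward 100: 71 + 4.64 = 75.64 → 76.
H and S are unchanged.

hsl(65, 58%, 76%)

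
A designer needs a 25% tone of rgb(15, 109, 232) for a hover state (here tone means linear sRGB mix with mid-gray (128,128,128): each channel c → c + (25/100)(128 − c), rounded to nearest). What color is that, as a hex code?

#2B72CE

A 25% tone moves each channel 25% toward 128:
  R: 15 + 0.25×(128−15) = 15 + 28.25 = 43.25 → 43
  G: 109 + 0.25×(128−109) = 109 + 4.75 = 113.75 → 114
  B: 232 + 0.25×(128−232) = 232 − 26 = 206 → 206
rgb(43, 114, 206) = #2B72CE.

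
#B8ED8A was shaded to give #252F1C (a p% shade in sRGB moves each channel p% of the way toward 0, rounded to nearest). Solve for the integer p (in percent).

80%

#B8ED8A is rgb(184, 237, 138); #252F1C is rgb(37, 47, 28).
On the G channel (widest range): 47 ≈ 237 + (p/100)(0 − 237), so p ≈ 100×(47 − 237)/(0 − 237) = -19000/-237 = 80.17.
p = 80 reproduces all three channels after rounding.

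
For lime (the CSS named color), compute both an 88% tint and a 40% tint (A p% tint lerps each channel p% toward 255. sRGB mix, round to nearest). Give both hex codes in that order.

CSS lime is rgb(0, 255, 0).
88% tint:
  R: 0 + 0.88×(255−0) = 0 + 224.4 = 224.4 → 224
  G: 255 + 0.88×(255−255) = 255 + 0 = 255 → 255
  B: 0 + 0.88×(255−0) = 0 + 224.4 = 224.4 → 224
  → #E0FFE0
40% tint:
  R: 0 + 0.4×(255−0) = 0 + 102 = 102 → 102
  G: 255 + 0 = 255 → 255
  B: 0 + 0.4×(255−0) = 0 + 102 = 102 → 102
  → #66FF66

#E0FFE0, #66FF66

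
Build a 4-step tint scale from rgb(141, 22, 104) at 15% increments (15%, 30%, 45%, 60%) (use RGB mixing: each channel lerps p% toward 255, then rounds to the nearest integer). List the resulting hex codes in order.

15%: (141 + 17.1 = 158.1→158, 22 + 34.95 = 56.95→57, 104 + 22.65 = 126.65→127) → #9e397f
30%: (141 + 34.2 = 175.2→175, 22 + 69.9 = 91.9→92, 104 + 45.3 = 149.3→149) → #af5c95
45%: (141 + 51.3 = 192.3→192, 22 + 104.85 = 126.85→127, 104 + 67.95 = 171.95→172) → #c07fac
60%: (141 + 68.4 = 209.4→209, 22 + 139.8 = 161.8→162, 104 + 90.6 = 194.6→195) → #d1a2c3

#9e397f, #af5c95, #c07fac, #d1a2c3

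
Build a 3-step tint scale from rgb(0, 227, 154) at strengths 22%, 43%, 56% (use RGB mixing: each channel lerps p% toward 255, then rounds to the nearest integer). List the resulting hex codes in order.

#38E9B0, #6EEFC5, #8FF3D3

22%: (0 + 56.1 = 56.1→56, 227 + 6.16 = 233.16→233, 154 + 22.22 = 176.22→176) → #38E9B0
43%: (0 + 109.65 = 109.65→110, 227 + 12.04 = 239.04→239, 154 + 43.43 = 197.43→197) → #6EEFC5
56%: (0 + 142.8 = 142.8→143, 227 + 15.68 = 242.68→243, 154 + 56.56 = 210.56→211) → #8FF3D3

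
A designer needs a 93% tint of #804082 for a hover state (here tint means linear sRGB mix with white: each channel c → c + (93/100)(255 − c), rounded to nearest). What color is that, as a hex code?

#804082 is rgb(128, 64, 130).
A 93% tint moves each channel 93% toward 255:
  R: 128 + 118.11 = 246.11 → 246
  G: 64 + 0.93×(255−64) = 64 + 177.63 = 241.63 → 242
  B: 130 + 116.25 = 246.25 → 246
rgb(246, 242, 246) = #f6f2f6.

#f6f2f6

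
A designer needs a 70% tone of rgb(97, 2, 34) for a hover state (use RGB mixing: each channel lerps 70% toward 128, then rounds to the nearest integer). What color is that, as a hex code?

#775a64

Per channel, c → c + 0.7(128 − c):
  R: 97 + 21.7 = 118.7 → 119
  G: 2 + 88.2 = 90.2 → 90
  B: 34 + 0.7×(128−34) = 34 + 65.8 = 99.8 → 100
rgb(119, 90, 100) = #775a64.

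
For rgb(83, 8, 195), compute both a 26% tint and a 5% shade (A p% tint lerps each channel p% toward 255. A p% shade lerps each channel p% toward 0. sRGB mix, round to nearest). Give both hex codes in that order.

26% tint:
  R: 83 + 44.72 = 127.72 → 128
  G: 8 + 64.22 = 72.22 → 72
  B: 195 + 0.26×(255−195) = 195 + 15.6 = 210.6 → 211
  → #8048d3
5% shade:
  R: 83 − 4.15 = 78.85 → 79
  G: 8 + 0.05×(0−8) = 8 − 0.4 = 7.6 → 8
  B: 195 + 0.05×(0−195) = 195 − 9.75 = 185.25 → 185
  → #4f08b9

#8048d3, #4f08b9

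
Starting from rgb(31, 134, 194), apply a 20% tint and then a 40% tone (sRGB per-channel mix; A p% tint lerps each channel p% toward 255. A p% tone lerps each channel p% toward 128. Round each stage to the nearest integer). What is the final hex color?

Lerp each channel 20% toward 255:
  R: 31 + 0.2×(255−31) = 31 + 44.8 = 75.8 → 76
  G: 134 + 0.2×(255−134) = 134 + 24.2 = 158.2 → 158
  B: 194 + 0.2×(255−194) = 194 + 12.2 = 206.2 → 206
After the tint: rgb(76, 158, 206) = #4C9ECE.
Per channel, c → c + 0.4(128 − c):
  R: 76 + 20.8 = 96.8 → 97
  G: 158 − 12 = 146 → 146
  B: 206 − 31.2 = 174.8 → 175
rgb(97, 146, 175) = #6192AF.

#6192AF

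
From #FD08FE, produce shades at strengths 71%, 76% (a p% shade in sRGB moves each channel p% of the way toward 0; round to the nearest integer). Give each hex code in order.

#FD08FE is rgb(253, 8, 254).
71%: (253 − 179.63 = 73.37→73, 8 − 5.68 = 2.32→2, 254 − 180.34 = 73.66→74) → #49024A
76%: (253 − 192.28 = 60.72→61, 8 − 6.08 = 1.92→2, 254 − 193.04 = 60.96→61) → #3D023D

#49024A, #3D023D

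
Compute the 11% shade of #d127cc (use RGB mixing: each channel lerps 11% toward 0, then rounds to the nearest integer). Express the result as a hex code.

#d127cc is rgb(209, 39, 204).
An 11% shade moves each channel 11% toward 0:
  R: 209 − 22.99 = 186.01 → 186
  G: 39 + 0.11×(0−39) = 39 − 4.29 = 34.71 → 35
  B: 204 − 22.44 = 181.56 → 182
rgb(186, 35, 182) = #ba23b6.

#ba23b6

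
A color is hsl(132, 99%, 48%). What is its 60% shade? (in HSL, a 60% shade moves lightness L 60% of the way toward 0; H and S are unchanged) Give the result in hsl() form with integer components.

hsl(132, 99%, 19%)

L moves 60% from 48 toward 0: 48 − 28.8 = 19.2 → 19.
H and S are unchanged.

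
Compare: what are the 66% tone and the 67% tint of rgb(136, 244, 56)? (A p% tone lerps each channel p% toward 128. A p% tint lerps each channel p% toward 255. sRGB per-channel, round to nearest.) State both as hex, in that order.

66% tone:
  R: 136 + 0.66×(128−136) = 136 − 5.28 = 130.72 → 131
  G: 244 − 76.56 = 167.44 → 167
  B: 56 + 0.66×(128−56) = 56 + 47.52 = 103.52 → 104
  → #83A768
67% tint:
  R: 136 + 0.67×(255−136) = 136 + 79.73 = 215.73 → 216
  G: 244 + 7.37 = 251.37 → 251
  B: 56 + 0.67×(255−56) = 56 + 133.33 = 189.33 → 189
  → #D8FBBD

#83A768, #D8FBBD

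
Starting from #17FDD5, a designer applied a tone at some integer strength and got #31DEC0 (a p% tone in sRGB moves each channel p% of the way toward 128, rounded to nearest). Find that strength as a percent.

#17FDD5 is rgb(23, 253, 213); #31DEC0 is rgb(49, 222, 192).
On the G channel (widest range): 222 ≈ 253 + (p/100)(128 − 253), so p ≈ 100×(222 − 253)/(128 − 253) = -3100/-125 = 24.80.
p = 25 reproduces all three channels after rounding.

25%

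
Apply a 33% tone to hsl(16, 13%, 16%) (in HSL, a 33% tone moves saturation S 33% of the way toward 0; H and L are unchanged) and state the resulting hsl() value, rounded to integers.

hsl(16, 9%, 16%)

S moves 33% from 13 toward 0: 13 − 4.29 = 8.71 → 9.
H and L are unchanged.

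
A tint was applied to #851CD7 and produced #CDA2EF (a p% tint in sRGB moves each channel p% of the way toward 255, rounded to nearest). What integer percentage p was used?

59%

#851CD7 is rgb(133, 28, 215); #CDA2EF is rgb(205, 162, 239).
On the G channel (widest range): 162 ≈ 28 + (p/100)(255 − 28), so p ≈ 100×(162 − 28)/(255 − 28) = 13400/227 = 59.03.
p = 59 reproduces all three channels after rounding.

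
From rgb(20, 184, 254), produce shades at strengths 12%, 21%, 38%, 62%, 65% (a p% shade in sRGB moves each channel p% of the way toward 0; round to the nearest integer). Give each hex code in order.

#12A2E0, #1091C9, #0C729D, #084661, #074059

12%: (20 − 2.4 = 17.6→18, 184 − 22.08 = 161.92→162, 254 − 30.48 = 223.52→224) → #12A2E0
21%: (20 − 4.2 = 15.8→16, 184 − 38.64 = 145.36→145, 254 − 53.34 = 200.66→201) → #1091C9
38%: (20 − 7.6 = 12.4→12, 184 − 69.92 = 114.08→114, 254 − 96.52 = 157.48→157) → #0C729D
62%: (20 − 12.4 = 7.6→8, 184 − 114.08 = 69.92→70, 254 − 157.48 = 96.52→97) → #084661
65%: (20 − 13 = 7→7, 184 − 119.6 = 64.4→64, 254 − 165.1 = 88.9→89) → #074059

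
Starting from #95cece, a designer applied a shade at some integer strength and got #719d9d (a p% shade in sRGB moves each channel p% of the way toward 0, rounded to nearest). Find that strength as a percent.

#95cece is rgb(149, 206, 206); #719d9d is rgb(113, 157, 157).
On the G channel (widest range): 157 ≈ 206 + (p/100)(0 − 206), so p ≈ 100×(157 − 206)/(0 − 206) = -4900/-206 = 23.79.
p = 24 reproduces all three channels after rounding.

24%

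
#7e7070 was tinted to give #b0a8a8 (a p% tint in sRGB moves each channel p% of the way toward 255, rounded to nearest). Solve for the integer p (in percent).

39%

#7e7070 is rgb(126, 112, 112); #b0a8a8 is rgb(176, 168, 168).
On the G channel (widest range): 168 ≈ 112 + (p/100)(255 − 112), so p ≈ 100×(168 − 112)/(255 − 112) = 5600/143 = 39.16.
p = 39 reproduces all three channels after rounding.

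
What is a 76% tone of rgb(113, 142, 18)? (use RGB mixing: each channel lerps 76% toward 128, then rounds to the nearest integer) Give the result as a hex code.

#7C8366

Lerp each channel 76% toward 128:
  R: 113 + 11.4 = 124.4 → 124
  G: 142 + 0.76×(128−142) = 142 − 10.64 = 131.36 → 131
  B: 18 + 0.76×(128−18) = 18 + 83.6 = 101.6 → 102
rgb(124, 131, 102) = #7C8366.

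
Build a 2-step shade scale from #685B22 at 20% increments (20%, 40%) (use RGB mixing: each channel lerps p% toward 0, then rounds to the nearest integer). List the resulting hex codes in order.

#53491B, #3E3714

#685B22 is rgb(104, 91, 34).
20%: (104 − 20.8 = 83.2→83, 91 − 18.2 = 72.8→73, 34 − 6.8 = 27.2→27) → #53491B
40%: (104 − 41.6 = 62.4→62, 91 − 36.4 = 54.6→55, 34 − 13.6 = 20.4→20) → #3E3714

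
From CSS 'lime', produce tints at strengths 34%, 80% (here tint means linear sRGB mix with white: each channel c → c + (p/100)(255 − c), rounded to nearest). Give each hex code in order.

#57FF57, #CCFFCC

CSS lime is rgb(0, 255, 0).
34%: (0 + 86.7 = 86.7→87, 255→255, 0 + 86.7 = 86.7→87) → #57FF57
80%: (0 + 204 = 204→204, 255→255, 0 + 204 = 204→204) → #CCFFCC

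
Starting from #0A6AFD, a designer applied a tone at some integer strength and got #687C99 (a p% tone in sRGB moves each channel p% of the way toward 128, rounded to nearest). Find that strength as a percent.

#0A6AFD is rgb(10, 106, 253); #687C99 is rgb(104, 124, 153).
On the B channel (widest range): 153 ≈ 253 + (p/100)(128 − 253), so p ≈ 100×(153 − 253)/(128 − 253) = -10000/-125 = 80.00.
p = 80 reproduces all three channels after rounding.

80%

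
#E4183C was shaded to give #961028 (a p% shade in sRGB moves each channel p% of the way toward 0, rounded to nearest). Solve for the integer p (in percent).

#E4183C is rgb(228, 24, 60); #961028 is rgb(150, 16, 40).
On the R channel (widest range): 150 ≈ 228 + (p/100)(0 − 228), so p ≈ 100×(150 − 228)/(0 − 228) = -7800/-228 = 34.21.
p = 34 reproduces all three channels after rounding.

34%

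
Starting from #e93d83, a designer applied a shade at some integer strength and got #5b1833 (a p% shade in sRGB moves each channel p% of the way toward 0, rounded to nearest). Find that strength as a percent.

61%

#e93d83 is rgb(233, 61, 131); #5b1833 is rgb(91, 24, 51).
On the R channel (widest range): 91 ≈ 233 + (p/100)(0 − 233), so p ≈ 100×(91 − 233)/(0 − 233) = -14200/-233 = 60.94.
p = 61 reproduces all three channels after rounding.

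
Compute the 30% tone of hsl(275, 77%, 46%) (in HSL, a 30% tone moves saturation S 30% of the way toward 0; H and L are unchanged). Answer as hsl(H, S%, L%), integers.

S moves 30% from 77 toward 0: 77 − 23.1 = 53.9 → 54.
H and L are unchanged.

hsl(275, 54%, 46%)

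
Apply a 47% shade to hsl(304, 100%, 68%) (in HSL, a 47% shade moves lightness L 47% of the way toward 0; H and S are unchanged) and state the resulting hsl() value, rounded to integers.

L moves 47% from 68 toward 0: 68 − 31.96 = 36.04 → 36.
H and S are unchanged.

hsl(304, 100%, 36%)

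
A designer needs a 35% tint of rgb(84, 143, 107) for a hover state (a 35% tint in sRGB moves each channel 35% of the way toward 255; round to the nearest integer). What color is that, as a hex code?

A 35% tint moves each channel 35% toward 255:
  R: 84 + 0.35×(255−84) = 84 + 59.85 = 143.85 → 144
  G: 143 + 39.2 = 182.2 → 182
  B: 107 + 51.8 = 158.8 → 159
rgb(144, 182, 159) = #90b69f.

#90b69f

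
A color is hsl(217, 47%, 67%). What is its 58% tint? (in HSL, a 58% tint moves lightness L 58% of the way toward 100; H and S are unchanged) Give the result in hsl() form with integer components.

hsl(217, 47%, 86%)

L moves 58% from 67 toward 100: 67 + 19.14 = 86.14 → 86.
H and S are unchanged.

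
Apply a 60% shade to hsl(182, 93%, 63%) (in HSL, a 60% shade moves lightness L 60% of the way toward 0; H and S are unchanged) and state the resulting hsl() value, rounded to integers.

L moves 60% from 63 toward 0: 63 − 37.8 = 25.2 → 25.
H and S are unchanged.

hsl(182, 93%, 25%)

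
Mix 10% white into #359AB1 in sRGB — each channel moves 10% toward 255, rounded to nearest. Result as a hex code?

#49A4B9

#359AB1 is rgb(53, 154, 177).
Lerp each channel 10% toward 255:
  R: 53 + 0.1×(255−53) = 53 + 20.2 = 73.2 → 73
  G: 154 + 0.1×(255−154) = 154 + 10.1 = 164.1 → 164
  B: 177 + 0.1×(255−177) = 177 + 7.8 = 184.8 → 185
rgb(73, 164, 185) = #49A4B9.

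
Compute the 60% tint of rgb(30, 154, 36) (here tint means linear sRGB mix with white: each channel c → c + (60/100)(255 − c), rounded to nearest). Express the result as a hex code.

Per channel, c → c + 0.6(255 − c):
  R: 30 + 0.6×(255−30) = 30 + 135 = 165 → 165
  G: 154 + 0.6×(255−154) = 154 + 60.6 = 214.6 → 215
  B: 36 + 131.4 = 167.4 → 167
rgb(165, 215, 167) = #a5d7a7.

#a5d7a7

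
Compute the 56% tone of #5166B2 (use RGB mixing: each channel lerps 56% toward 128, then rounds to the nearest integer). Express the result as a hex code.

#5166B2 is rgb(81, 102, 178).
Per channel, c → c + 0.56(128 − c):
  R: 81 + 0.56×(128−81) = 81 + 26.32 = 107.32 → 107
  G: 102 + 14.56 = 116.56 → 117
  B: 178 + 0.56×(128−178) = 178 − 28 = 150 → 150
rgb(107, 117, 150) = #6B7596.

#6B7596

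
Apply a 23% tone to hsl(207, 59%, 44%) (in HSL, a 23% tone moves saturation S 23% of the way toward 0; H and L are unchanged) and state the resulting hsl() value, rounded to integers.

S moves 23% from 59 toward 0: 59 − 13.57 = 45.43 → 45.
H and L are unchanged.

hsl(207, 45%, 44%)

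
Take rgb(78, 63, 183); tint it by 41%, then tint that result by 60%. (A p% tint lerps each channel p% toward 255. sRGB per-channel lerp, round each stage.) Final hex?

Per channel, c → c + 0.41(255 − c):
  R: 78 + 0.41×(255−78) = 78 + 72.57 = 150.57 → 151
  G: 63 + 0.41×(255−63) = 63 + 78.72 = 141.72 → 142
  B: 183 + 29.52 = 212.52 → 213
After the tint: rgb(151, 142, 213) = #978ed5.
Lerp each channel 60% toward 255:
  R: 151 + 0.6×(255−151) = 151 + 62.4 = 213.4 → 213
  G: 142 + 0.6×(255−142) = 142 + 67.8 = 209.8 → 210
  B: 213 + 0.6×(255−213) = 213 + 25.2 = 238.2 → 238
rgb(213, 210, 238) = #d5d2ee.

#d5d2ee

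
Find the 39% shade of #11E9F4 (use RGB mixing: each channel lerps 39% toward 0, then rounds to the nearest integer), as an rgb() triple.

#11E9F4 is rgb(17, 233, 244).
Per channel, c → c + 0.39(0 − c):
  R: 17 + 0.39×(0−17) = 17 − 6.63 = 10.37 → 10
  G: 233 + 0.39×(0−233) = 233 − 90.87 = 142.13 → 142
  B: 244 + 0.39×(0−244) = 244 − 95.16 = 148.84 → 149

rgb(10, 142, 149)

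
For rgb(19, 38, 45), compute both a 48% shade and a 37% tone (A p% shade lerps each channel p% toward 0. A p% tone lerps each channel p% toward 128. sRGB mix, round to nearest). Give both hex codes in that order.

#0a1417, #3b474c

48% shade:
  R: 19 + 0.48×(0−19) = 19 − 9.12 = 9.88 → 10
  G: 38 − 18.24 = 19.76 → 20
  B: 45 + 0.48×(0−45) = 45 − 21.6 = 23.4 → 23
  → #0a1417
37% tone:
  R: 19 + 0.37×(128−19) = 19 + 40.33 = 59.33 → 59
  G: 38 + 33.3 = 71.3 → 71
  B: 45 + 30.71 = 75.71 → 76
  → #3b474c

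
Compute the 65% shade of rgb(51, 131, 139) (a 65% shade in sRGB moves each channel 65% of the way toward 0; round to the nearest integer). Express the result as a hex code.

A 65% shade moves each channel 65% toward 0:
  R: 51 + 0.65×(0−51) = 51 − 33.15 = 17.85 → 18
  G: 131 − 85.15 = 45.85 → 46
  B: 139 + 0.65×(0−139) = 139 − 90.35 = 48.65 → 49
rgb(18, 46, 49) = #122E31.

#122E31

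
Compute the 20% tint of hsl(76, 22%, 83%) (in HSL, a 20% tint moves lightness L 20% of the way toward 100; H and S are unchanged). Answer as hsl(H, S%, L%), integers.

hsl(76, 22%, 86%)

L moves 20% from 83 toward 100: 83 + 3.4 = 86.4 → 86.
H and S are unchanged.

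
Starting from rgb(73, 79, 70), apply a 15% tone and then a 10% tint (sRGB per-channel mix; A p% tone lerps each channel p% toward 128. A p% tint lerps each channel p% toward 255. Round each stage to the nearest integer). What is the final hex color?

#626761

A 15% tone moves each channel 15% toward 128:
  R: 73 + 8.25 = 81.25 → 81
  G: 79 + 0.15×(128−79) = 79 + 7.35 = 86.35 → 86
  B: 70 + 0.15×(128−70) = 70 + 8.7 = 78.7 → 79
After the tone: rgb(81, 86, 79) = #51564F.
A 10% tint moves each channel 10% toward 255:
  R: 81 + 0.1×(255−81) = 81 + 17.4 = 98.4 → 98
  G: 86 + 0.1×(255−86) = 86 + 16.9 = 102.9 → 103
  B: 79 + 0.1×(255−79) = 79 + 17.6 = 96.6 → 97
rgb(98, 103, 97) = #626761.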